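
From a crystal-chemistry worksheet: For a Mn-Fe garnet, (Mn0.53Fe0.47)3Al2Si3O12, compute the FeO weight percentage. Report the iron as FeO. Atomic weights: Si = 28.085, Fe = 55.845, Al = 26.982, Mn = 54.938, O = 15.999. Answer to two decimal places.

20.41 wt%

Molar mass of (Mn0.53Fe0.47)3Al2Si3O12 = 1.59×54.938 + 1.41×55.845 + 2×26.982 + 3×28.085 + 12×15.999 = 496.300 g/mol.
Each formula unit contains 1.41 Fe, equivalent to 1.41/1 = 1.4100 mol FeO.
M(FeO) = 1×55.845 + 1×15.999 = 71.844 g/mol.
Mass of FeO per formula unit = 1.4100 × 71.844 = 101.300 g.
FeO wt% = 101.300 / 496.300 × 100 = 20.41%.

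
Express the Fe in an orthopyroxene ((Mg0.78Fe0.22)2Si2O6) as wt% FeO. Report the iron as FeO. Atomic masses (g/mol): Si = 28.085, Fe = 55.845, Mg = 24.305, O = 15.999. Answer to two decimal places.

14.73 wt%

Molar mass of (Mg0.78Fe0.22)2Si2O6 = 1.56·24.305 + 0.44·55.845 + 2·28.085 + 6·15.999 = 214.652 g/mol.
Each formula unit contains 0.44 Fe, equivalent to 0.44/1 = 0.4400 mol FeO.
M(FeO) = 1×55.845 + 1×15.999 = 71.844 g/mol.
Mass of FeO per formula unit = 0.4400 × 71.844 = 31.611 g.
FeO wt% = 31.611 / 214.652 × 100 = 14.73%.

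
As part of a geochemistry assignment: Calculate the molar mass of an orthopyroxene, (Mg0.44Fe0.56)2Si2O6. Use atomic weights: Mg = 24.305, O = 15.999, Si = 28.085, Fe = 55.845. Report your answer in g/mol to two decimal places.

The formula mass is the sum 0.88·24.305 + 1.12·55.845 + 2·28.085 + 6·15.999.

236.10 g/mol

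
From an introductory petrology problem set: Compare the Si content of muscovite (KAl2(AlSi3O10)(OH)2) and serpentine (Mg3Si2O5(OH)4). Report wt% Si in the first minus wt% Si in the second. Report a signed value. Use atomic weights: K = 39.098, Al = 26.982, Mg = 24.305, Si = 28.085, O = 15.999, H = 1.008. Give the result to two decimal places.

Si in KAl2(AlSi3O10)(OH)2: molar mass 398.303 g/mol; 3×28.085 = 84.255 g → 21.15 wt%.
Si in Mg3Si2O5(OH)4: molar mass 277.108 g/mol; 2×28.085 = 56.170 g → 20.27 wt%.
Difference = 21.15 − 20.27 = 0.88 percentage points.

0.88 percentage points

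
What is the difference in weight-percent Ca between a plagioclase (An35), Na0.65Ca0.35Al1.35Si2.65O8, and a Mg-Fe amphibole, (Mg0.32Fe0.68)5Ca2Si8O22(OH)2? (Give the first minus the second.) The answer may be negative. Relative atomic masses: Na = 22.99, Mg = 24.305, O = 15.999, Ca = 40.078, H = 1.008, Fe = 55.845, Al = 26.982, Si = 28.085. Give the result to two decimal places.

Ca in Na0.65Ca0.35Al1.35Si2.65O8: molar mass 267.814 g/mol; 0.35×40.078 = 14.027 g → 5.24 wt%.
Ca in (Mg0.32Fe0.68)5Ca2Si8O22(OH)2: molar mass 919.589 g/mol; 2×40.078 = 80.156 g → 8.72 wt%.
Difference = 5.24 − 8.72 = -3.48 percentage points.

-3.48 percentage points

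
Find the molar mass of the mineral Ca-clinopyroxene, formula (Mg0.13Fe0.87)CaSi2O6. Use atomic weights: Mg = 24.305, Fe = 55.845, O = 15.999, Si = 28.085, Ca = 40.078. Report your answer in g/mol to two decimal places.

M = 0.13(24.305) + 0.87(55.845) + 1(40.078) + 2(28.085) + 6(15.999)

243.99 g/mol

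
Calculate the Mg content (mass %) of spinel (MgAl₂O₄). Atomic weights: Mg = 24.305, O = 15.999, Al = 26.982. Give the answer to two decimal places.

M(MgAl₂O₄) = 142.265 g/mol.
Mg contributes 1 × 24.305 = 24.305 g per mole.
24.305/142.265 = 0.1708 → 17.08%.

17.08 mass %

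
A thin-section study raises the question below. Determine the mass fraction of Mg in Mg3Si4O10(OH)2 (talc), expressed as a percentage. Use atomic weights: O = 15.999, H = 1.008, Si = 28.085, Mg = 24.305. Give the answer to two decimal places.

19.23 weight percent

Formula mass = 3·24.305 + 4·28.085 + 12·15.999 + 2·1.008 = 379.259 g/mol, of which 72.915 g is Mg.
So Mg makes up 72.915/379.259 = 0.1923 of the mass, i.e. 19.23%.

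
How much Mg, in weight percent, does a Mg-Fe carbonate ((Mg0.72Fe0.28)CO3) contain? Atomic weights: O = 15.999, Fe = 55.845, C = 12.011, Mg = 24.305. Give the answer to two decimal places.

18.79 weight percent

Molar mass of (Mg0.72Fe0.28)CO3: 0.72·24.305 + 0.28·55.845 + 1·12.011 + 3·15.999 = 93.144 g/mol.
Mass of Mg per formula unit: 0.72 × 24.305 = 17.500 g.
Weight fraction Mg = 17.500 / 93.144 = 0.1879.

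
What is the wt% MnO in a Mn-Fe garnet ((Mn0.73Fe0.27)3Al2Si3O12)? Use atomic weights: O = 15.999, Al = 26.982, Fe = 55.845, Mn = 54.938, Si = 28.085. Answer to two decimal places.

31.34 wt%

Formula mass = 495.756 g/mol.
2.19 Mn → 2.1900 mol MnO per formula unit; M(MnO) = 70.937, so MnO mass = 155.352 g.
155.352/495.756 × 100 = 31.34 wt%.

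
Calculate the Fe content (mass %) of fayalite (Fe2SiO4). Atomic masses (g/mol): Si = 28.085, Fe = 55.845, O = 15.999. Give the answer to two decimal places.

Molar mass of Fe2SiO4: 2*55.845 + 1*28.085 + 4*15.999 = 203.771 g/mol.
Mass of Fe per formula unit: 2 × 55.845 = 111.690 g.
Weight fraction Fe = 111.690 / 203.771 = 0.5481.

54.81 mass %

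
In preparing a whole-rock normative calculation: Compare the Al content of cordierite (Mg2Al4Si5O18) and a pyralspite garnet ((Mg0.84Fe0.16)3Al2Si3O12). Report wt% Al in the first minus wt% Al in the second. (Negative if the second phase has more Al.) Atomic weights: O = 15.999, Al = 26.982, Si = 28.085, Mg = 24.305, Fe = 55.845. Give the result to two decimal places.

5.55 percentage points

First mineral: 107.928 g Al in 584.945 g formula = 18.45 wt% Al.
Second mineral: 53.964 g Al in 418.261 g formula = 12.90 wt% Al.
18.45% − 12.90% gives a difference of 5.55 percentage points.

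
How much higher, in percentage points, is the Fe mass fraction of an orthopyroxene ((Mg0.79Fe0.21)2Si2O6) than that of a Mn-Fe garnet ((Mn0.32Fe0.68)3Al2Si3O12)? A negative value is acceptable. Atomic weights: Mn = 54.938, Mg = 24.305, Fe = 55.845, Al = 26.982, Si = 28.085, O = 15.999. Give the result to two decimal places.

-11.97 percentage points

First mineral: 23.455 g Fe in 214.021 g formula = 10.96 wt% Fe.
Second mineral: 113.924 g Fe in 496.871 g formula = 22.93 wt% Fe.
10.96% − 22.93% gives a difference of -11.97 percentage points.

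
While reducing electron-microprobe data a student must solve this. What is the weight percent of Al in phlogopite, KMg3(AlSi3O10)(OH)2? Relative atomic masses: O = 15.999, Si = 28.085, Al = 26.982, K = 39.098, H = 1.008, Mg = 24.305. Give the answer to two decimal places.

Molar mass of KMg3(AlSi3O10)(OH)2: 1*39.098 + 3*24.305 + 1*26.982 + 3*28.085 + 12*15.999 + 2*1.008 = 417.254 g/mol.
Mass of Al per formula unit: 1 × 26.982 = 26.982 g.
Weight fraction Al = 26.982 / 417.254 = 0.0647.

6.47 weight percent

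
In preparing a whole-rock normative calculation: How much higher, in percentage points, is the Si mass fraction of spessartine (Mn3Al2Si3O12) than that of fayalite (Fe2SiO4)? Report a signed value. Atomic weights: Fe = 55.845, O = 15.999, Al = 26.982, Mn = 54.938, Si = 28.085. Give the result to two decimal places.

3.24 percentage points

Si in Mn3Al2Si3O12: molar mass 495.021 g/mol; 3×28.085 = 84.255 g → 17.02 wt%.
Si in Fe2SiO4: molar mass 203.771 g/mol; 1×28.085 = 28.085 g → 13.78 wt%.
Difference = 17.02 − 13.78 = 3.24 percentage points.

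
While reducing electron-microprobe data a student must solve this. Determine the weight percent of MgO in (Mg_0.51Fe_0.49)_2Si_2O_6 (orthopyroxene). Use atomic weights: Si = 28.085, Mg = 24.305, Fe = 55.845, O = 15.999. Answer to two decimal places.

17.74 wt%

M((Mg_0.51Fe_0.49)_2Si_2O_6) = 231.683 g/mol; M(MgO) = 40.304 g/mol.
Moles MgO per formula unit = 1.02 Mg ÷ 1 = 1.0200.
MgO fraction = (1.0200 × 40.304) / 231.683 = 41.110/231.683 = 0.1774.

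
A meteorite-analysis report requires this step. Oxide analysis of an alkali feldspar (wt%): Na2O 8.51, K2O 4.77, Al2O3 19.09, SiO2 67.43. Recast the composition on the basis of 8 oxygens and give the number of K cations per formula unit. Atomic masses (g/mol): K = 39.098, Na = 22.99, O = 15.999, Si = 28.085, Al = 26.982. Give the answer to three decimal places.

0.271 K apfu

Na2O (M=61.979): mol = 0.13730; Na = 0.27460, O = 0.13730.
K2O (M=94.195): mol = 0.05064; K = 0.10128, O = 0.05064.
Al2O3 (M=101.961): mol = 0.18723; Al = 0.37446, O = 0.56169.
SiO2 (M=60.083): mol = 1.12228; Si = 1.12228, O = 2.24456.
ΣO = 2.99419; factor = 8/ΣO = 2.67184.
K apfu = 0.10128 × 2.67184 = 0.271.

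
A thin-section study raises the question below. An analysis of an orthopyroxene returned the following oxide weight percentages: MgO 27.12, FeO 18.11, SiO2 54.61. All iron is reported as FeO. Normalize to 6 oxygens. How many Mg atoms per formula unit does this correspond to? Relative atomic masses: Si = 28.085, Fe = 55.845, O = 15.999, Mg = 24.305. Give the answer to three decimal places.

1.472 Mg apfu

MgO (M=40.304): mol = 0.67289; Mg = 0.67289, O = 0.67289.
FeO (M=71.844): mol = 0.25207; Fe = 0.25207, O = 0.25207.
SiO2 (M=60.083): mol = 0.90891; Si = 0.90891, O = 1.81782.
ΣO = 2.74278; factor = 6/ΣO = 2.18756.
Mg apfu = 0.67289 × 2.18756 = 1.472.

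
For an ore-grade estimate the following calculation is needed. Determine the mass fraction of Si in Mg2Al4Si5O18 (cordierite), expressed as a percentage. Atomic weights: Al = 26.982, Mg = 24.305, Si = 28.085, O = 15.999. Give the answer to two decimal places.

M(Mg2Al4Si5O18) = 584.945 g/mol.
Si contributes 5 × 28.085 = 140.425 g per mole.
140.425/584.945 = 0.2401 → 24.01%.

24.01 weight percent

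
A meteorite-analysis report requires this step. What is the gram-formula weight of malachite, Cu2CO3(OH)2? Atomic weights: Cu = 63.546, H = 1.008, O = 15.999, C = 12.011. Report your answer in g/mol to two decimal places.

The formula mass is the sum 2·63.546 + 1·12.011 + 5·15.999 + 2·1.008.

221.11 g/mol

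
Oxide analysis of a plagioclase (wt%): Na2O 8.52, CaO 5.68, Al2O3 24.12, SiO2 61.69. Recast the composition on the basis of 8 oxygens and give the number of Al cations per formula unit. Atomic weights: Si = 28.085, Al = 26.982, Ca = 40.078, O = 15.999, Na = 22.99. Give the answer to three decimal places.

8.52 wt% Na2O ÷ 61.979 g/mol = 0.13747 mol, giving 0.27494 Na and 0.13747 O.
5.68 wt% CaO ÷ 56.077 g/mol = 0.10129 mol, giving 0.10129 Ca and 0.10129 O.
24.12 wt% Al2O3 ÷ 101.961 g/mol = 0.23656 mol, giving 0.47312 Al and 0.70968 O.
61.69 wt% SiO2 ÷ 60.083 g/mol = 1.02675 mol, giving 1.02675 Si and 2.05350 O.
Oxygen sums to 3.00194; scaling by 8/3.00194 = 2.66494 puts the formula on 8 O.
Al: 0.47312 × 2.66494 = 1.261 atoms per formula unit.

1.261 Al apfu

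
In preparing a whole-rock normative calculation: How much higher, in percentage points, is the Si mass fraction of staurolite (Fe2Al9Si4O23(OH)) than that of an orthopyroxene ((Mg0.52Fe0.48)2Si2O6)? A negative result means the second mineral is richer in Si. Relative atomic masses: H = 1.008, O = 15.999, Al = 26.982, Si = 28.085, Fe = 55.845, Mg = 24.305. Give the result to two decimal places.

First mineral: 112.340 g Si in 851.852 g formula = 13.19 wt% Si.
Second mineral: 56.170 g Si in 231.052 g formula = 24.31 wt% Si.
13.19% − 24.31% gives a difference of -11.12 percentage points.

-11.12 percentage points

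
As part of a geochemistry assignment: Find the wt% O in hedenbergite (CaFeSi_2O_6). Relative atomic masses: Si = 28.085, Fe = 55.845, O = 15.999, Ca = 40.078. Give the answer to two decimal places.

Formula mass = 1·40.078 + 1·55.845 + 2·28.085 + 6·15.999 = 248.087 g/mol, of which 95.994 g is O.
So O makes up 95.994/248.087 = 0.3869 of the mass, i.e. 38.69%.

38.69 weight percent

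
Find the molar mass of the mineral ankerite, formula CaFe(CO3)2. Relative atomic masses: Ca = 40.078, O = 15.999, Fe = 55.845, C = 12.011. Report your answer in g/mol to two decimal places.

215.94 g/mol

M = 1*40.078 + 1*55.845 + 2*12.011 + 6*15.999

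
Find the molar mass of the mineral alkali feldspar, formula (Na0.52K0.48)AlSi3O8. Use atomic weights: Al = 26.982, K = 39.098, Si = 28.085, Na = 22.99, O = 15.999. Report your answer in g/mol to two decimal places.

M = 0.52*22.99 + 0.48*39.098 + 1*26.982 + 3*28.085 + 8*15.999

269.95 g/mol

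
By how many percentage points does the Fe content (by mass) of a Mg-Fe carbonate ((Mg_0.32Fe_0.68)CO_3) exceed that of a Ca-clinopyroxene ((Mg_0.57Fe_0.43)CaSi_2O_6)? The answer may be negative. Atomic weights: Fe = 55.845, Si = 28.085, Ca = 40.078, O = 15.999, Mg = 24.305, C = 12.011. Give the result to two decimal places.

25.47 percentage points

Fe in (Mg_0.32Fe_0.68)CO_3: molar mass 105.760 g/mol; 0.68×55.845 = 37.975 g → 35.91 wt%.
Fe in (Mg_0.57Fe_0.43)CaSi_2O_6: molar mass 230.109 g/mol; 0.43×55.845 = 24.013 g → 10.44 wt%.
Difference = 35.91 − 10.44 = 25.47 percentage points.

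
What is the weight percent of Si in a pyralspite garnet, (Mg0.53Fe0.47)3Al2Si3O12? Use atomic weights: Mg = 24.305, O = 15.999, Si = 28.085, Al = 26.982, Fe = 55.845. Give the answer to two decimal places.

18.82 mass %

Molar mass of (Mg0.53Fe0.47)3Al2Si3O12: 1.59×24.305 + 1.41×55.845 + 2×26.982 + 3×28.085 + 12×15.999 = 447.593 g/mol.
Mass of Si per formula unit: 3 × 28.085 = 84.255 g.
Weight fraction Si = 84.255 / 447.593 = 0.1882.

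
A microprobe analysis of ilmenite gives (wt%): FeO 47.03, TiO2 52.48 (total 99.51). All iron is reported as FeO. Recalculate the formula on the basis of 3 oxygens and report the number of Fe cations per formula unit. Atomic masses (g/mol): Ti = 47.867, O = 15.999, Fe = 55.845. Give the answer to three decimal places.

FeO (M=71.844): mol = 0.65461; Fe = 0.65461, O = 0.65461.
TiO2 (M=79.865): mol = 0.65711; Ti = 0.65711, O = 1.31422.
ΣO = 1.96883; factor = 3/ΣO = 1.52375.
Fe apfu = 0.65461 × 1.52375 = 0.997.

0.997 Fe apfu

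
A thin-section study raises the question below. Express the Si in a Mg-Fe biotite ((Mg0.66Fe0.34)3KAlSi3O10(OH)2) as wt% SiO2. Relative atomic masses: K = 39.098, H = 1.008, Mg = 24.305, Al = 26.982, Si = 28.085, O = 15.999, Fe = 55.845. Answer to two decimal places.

Molar mass of (Mg0.66Fe0.34)3KAlSi3O10(OH)2 = 1.98*24.305 + 1.02*55.845 + 1*39.098 + 1*26.982 + 3*28.085 + 12*15.999 + 2*1.008 = 449.425 g/mol.
Each formula unit contains 3 Si, equivalent to 3/1 = 3.0000 mol SiO2.
M(SiO2) = 1×28.085 + 2×15.999 = 60.083 g/mol.
Mass of SiO2 per formula unit = 3.0000 × 60.083 = 180.249 g.
SiO2 wt% = 180.249 / 449.425 × 100 = 40.11%.

40.11 wt%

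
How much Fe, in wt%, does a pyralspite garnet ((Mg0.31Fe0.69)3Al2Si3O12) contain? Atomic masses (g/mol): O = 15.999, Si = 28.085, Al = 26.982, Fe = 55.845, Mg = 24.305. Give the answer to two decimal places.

24.68 wt%

M((Mg0.31Fe0.69)3Al2Si3O12) = 468.410 g/mol.
Fe contributes 2.07 × 55.845 = 115.599 g per mole.
115.599/468.410 = 0.2468 → 24.68%.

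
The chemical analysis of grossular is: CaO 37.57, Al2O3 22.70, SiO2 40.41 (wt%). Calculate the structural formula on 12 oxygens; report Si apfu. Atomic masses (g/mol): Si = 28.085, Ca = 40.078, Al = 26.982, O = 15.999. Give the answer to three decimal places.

3.008 Si apfu

CaO (M=56.077): mol = 0.66997; Ca = 0.66997, O = 0.66997.
Al2O3 (M=101.961): mol = 0.22263; Al = 0.44526, O = 0.66789.
SiO2 (M=60.083): mol = 0.67257; Si = 0.67257, O = 1.34514.
ΣO = 2.68300; factor = 12/ΣO = 4.47261.
Si apfu = 0.67257 × 4.47261 = 3.008.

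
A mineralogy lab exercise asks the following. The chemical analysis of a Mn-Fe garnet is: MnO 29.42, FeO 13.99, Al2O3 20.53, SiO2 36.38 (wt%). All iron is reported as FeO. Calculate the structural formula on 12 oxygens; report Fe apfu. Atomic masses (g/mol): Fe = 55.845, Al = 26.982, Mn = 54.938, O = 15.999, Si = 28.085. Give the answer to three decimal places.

MnO (M=70.937): mol = 0.41473; Mn = 0.41473, O = 0.41473.
FeO (M=71.844): mol = 0.19473; Fe = 0.19473, O = 0.19473.
Al2O3 (M=101.961): mol = 0.20135; Al = 0.40270, O = 0.60405.
SiO2 (M=60.083): mol = 0.60550; Si = 0.60550, O = 1.21100.
ΣO = 2.42451; factor = 12/ΣO = 4.94945.
Fe apfu = 0.19473 × 4.94945 = 0.964.

0.964 Fe apfu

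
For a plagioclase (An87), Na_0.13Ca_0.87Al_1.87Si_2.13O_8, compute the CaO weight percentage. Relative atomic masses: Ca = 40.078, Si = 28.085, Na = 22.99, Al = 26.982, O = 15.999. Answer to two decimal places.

Molar mass of Na_0.13Ca_0.87Al_1.87Si_2.13O_8 = 0.13×22.99 + 0.87×40.078 + 1.87×26.982 + 2.13×28.085 + 8×15.999 = 276.126 g/mol.
Each formula unit contains 0.87 Ca, equivalent to 0.87/1 = 0.8700 mol CaO.
M(CaO) = 1×40.078 + 1×15.999 = 56.077 g/mol.
Mass of CaO per formula unit = 0.8700 × 56.077 = 48.787 g.
CaO wt% = 48.787 / 276.126 × 100 = 17.67%.

17.67 wt%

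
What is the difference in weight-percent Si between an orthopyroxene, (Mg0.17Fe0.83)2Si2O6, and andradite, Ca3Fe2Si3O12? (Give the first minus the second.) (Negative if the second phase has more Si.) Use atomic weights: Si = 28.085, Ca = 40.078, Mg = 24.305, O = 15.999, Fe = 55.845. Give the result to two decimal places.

5.61 percentage points

First mineral: 56.170 g Si in 253.130 g formula = 22.19 wt% Si.
Second mineral: 84.255 g Si in 508.167 g formula = 16.58 wt% Si.
22.19% − 16.58% gives a difference of 5.61 percentage points.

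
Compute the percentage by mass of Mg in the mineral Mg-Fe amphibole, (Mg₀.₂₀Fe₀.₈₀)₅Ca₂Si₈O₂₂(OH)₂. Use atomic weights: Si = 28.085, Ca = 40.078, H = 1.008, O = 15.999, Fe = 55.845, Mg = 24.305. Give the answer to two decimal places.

2.59 mass %

M((Mg₀.₂₀Fe₀.₈₀)₅Ca₂Si₈O₂₂(OH)₂) = 938.513 g/mol.
Mg contributes 1 × 24.305 = 24.305 g per mole.
24.305/938.513 = 0.0259 → 2.59%.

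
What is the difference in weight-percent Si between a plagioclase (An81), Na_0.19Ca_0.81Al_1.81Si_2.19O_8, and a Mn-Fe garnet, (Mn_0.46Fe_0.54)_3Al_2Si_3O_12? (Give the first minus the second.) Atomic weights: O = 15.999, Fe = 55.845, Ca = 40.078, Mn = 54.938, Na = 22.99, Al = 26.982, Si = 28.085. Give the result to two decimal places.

5.38 percentage points

First mineral: 61.506 g Si in 275.167 g formula = 22.35 wt% Si.
Second mineral: 84.255 g Si in 496.490 g formula = 16.97 wt% Si.
22.35% − 16.97% gives a difference of 5.38 percentage points.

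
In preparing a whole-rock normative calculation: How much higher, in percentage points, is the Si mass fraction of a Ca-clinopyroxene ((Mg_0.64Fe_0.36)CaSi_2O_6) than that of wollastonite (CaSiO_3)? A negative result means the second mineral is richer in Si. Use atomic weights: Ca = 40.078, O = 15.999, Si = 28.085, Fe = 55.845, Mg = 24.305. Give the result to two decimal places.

Si in (Mg_0.64Fe_0.36)CaSi_2O_6: molar mass 227.901 g/mol; 2×28.085 = 56.170 g → 24.65 wt%.
Si in CaSiO_3: molar mass 116.160 g/mol; 1×28.085 = 28.085 g → 24.18 wt%.
Difference = 24.65 − 24.18 = 0.47 percentage points.

0.47 percentage points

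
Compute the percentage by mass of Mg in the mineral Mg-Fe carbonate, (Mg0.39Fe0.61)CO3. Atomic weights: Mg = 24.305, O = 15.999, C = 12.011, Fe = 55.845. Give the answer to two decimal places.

Formula mass = 0.39×24.305 + 0.61×55.845 + 1×12.011 + 3×15.999 = 103.552 g/mol, of which 9.479 g is Mg.
So Mg makes up 9.479/103.552 = 0.0915 of the mass, i.e. 9.15%.

9.15 mass %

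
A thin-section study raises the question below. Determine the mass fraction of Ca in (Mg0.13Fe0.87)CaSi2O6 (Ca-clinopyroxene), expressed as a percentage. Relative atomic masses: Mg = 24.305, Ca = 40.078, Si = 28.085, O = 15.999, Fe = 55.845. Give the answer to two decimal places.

Formula mass = 0.13×24.305 + 0.87×55.845 + 1×40.078 + 2×28.085 + 6×15.999 = 243.987 g/mol, of which 40.078 g is Ca.
So Ca makes up 40.078/243.987 = 0.1643 of the mass, i.e. 16.43%.

16.43 mass %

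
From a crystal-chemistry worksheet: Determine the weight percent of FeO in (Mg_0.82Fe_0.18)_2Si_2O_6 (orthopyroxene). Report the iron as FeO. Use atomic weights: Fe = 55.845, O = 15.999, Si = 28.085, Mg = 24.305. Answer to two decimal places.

M((Mg_0.82Fe_0.18)_2Si_2O_6) = 212.128 g/mol; M(FeO) = 71.844 g/mol.
Moles FeO per formula unit = 0.36 Fe ÷ 1 = 0.3600.
FeO fraction = (0.3600 × 71.844) / 212.128 = 25.864/212.128 = 0.1219.

12.19 wt%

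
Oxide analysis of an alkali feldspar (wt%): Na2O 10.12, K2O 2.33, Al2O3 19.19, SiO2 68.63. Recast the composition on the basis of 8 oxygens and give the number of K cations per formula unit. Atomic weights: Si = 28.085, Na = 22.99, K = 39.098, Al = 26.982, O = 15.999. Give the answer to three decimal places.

Na2O: 10.12/61.979 = 0.16328 mol → 0.32656 mol Na, 0.16328 mol O.
K2O: 2.33/94.195 = 0.02474 mol → 0.04948 mol K, 0.02474 mol O.
Al2O3: 19.19/101.961 = 0.18821 mol → 0.37642 mol Al, 0.56463 mol O.
SiO2: 68.63/60.083 = 1.14225 mol → 1.14225 mol Si, 2.28450 mol O.
Total oxygen = 3.03715 mol. Normalization factor = 8/3.03715 = 2.63405.
K per 8 O = 0.04948 × 2.63405 = 0.130.

0.130 K apfu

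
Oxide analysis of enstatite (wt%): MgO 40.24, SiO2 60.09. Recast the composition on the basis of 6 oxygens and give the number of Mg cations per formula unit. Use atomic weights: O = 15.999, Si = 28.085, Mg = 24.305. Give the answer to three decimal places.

1.998 Mg apfu

MgO (M=40.304): mol = 0.99841; Mg = 0.99841, O = 0.99841.
SiO2 (M=60.083): mol = 1.00012; Si = 1.00012, O = 2.00024.
ΣO = 2.99865; factor = 6/ΣO = 2.00090.
Mg apfu = 0.99841 × 2.00090 = 1.998.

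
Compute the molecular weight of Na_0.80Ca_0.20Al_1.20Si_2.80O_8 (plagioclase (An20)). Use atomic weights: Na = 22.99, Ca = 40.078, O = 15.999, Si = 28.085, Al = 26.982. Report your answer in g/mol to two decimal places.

Na: 0.80 × 22.99 = 18.3920
Ca: 0.20 × 40.078 = 8.0156
Al: 1.20 × 26.982 = 32.3784
Si: 2.80 × 28.085 = 78.6380
O: 8 × 15.999 = 127.9920
Summing the contributions gives the formula mass.

265.42 g/mol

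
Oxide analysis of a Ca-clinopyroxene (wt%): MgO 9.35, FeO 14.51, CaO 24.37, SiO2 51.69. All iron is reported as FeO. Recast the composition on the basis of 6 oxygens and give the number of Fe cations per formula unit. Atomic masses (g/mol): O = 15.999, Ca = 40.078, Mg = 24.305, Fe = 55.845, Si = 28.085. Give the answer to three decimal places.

0.468 Fe apfu

MgO: 9.35/40.304 = 0.23199 mol → 0.23199 mol Mg, 0.23199 mol O.
FeO: 14.51/71.844 = 0.20197 mol → 0.20197 mol Fe, 0.20197 mol O.
CaO: 24.37/56.077 = 0.43458 mol → 0.43458 mol Ca, 0.43458 mol O.
SiO2: 51.69/60.083 = 0.86031 mol → 0.86031 mol Si, 1.72062 mol O.
Total oxygen = 2.58916 mol. Normalization factor = 6/2.58916 = 2.31735.
Fe per 6 O = 0.20197 × 2.31735 = 0.468.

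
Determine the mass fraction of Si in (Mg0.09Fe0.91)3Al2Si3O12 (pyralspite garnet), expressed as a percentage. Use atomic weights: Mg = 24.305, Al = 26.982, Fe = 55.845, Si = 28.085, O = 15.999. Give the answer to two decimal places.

Molar mass of (Mg0.09Fe0.91)3Al2Si3O12: 0.27×24.305 + 2.73×55.845 + 2×26.982 + 3×28.085 + 12×15.999 = 489.226 g/mol.
Mass of Si per formula unit: 3 × 28.085 = 84.255 g.
Weight fraction Si = 84.255 / 489.226 = 0.1722.

17.22 wt%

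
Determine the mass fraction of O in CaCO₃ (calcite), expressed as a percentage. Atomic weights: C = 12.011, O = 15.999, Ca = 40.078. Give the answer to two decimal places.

47.96 wt%

Formula mass = 1×40.078 + 1×12.011 + 3×15.999 = 100.086 g/mol, of which 47.997 g is O.
So O makes up 47.997/100.086 = 0.4796 of the mass, i.e. 47.96%.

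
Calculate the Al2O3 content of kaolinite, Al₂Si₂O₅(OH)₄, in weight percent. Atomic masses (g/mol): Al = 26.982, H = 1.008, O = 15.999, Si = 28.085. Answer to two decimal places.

Formula mass = 258.157 g/mol.
2 Al → 1.0000 mol Al2O3 per formula unit; M(Al2O3) = 101.961, so Al2O3 mass = 101.961 g.
101.961/258.157 × 100 = 39.50 wt%.

39.50 wt%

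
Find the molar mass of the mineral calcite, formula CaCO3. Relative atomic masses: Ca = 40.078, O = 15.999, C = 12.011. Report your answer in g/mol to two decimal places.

100.09 g/mol

M = 1×40.078 + 1×12.011 + 3×15.999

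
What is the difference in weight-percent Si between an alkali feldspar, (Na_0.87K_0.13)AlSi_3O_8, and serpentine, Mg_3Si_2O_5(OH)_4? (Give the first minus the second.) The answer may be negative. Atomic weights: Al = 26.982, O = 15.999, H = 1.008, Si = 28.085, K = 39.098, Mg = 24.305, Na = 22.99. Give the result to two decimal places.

11.61 percentage points

M((Na_0.87K_0.13)AlSi_3O_8) = 264.313 g/mol, so wt% Si = 84.255/264.313 × 100 = 31.88%.
M(Mg_3Si_2O_5(OH)_4) = 277.108 g/mol, so wt% Si = 56.170/277.108 × 100 = 20.27%.
31.88 − 20.27 = 11.61 pp.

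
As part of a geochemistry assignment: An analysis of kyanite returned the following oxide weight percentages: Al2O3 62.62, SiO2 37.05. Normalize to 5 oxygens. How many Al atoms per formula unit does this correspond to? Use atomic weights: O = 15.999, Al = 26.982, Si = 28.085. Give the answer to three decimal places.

Al2O3 (M=101.961): mol = 0.61416; Al = 1.22832, O = 1.84248.
SiO2 (M=60.083): mol = 0.61665; Si = 0.61665, O = 1.23330.
ΣO = 3.07578; factor = 5/ΣO = 1.62560.
Al apfu = 1.22832 × 1.62560 = 1.997.

1.997 Al apfu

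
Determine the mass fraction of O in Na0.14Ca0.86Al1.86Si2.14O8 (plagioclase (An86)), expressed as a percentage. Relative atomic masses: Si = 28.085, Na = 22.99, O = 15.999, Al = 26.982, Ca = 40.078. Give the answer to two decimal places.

46.38 wt%

Formula mass = 0.14×22.99 + 0.86×40.078 + 1.86×26.982 + 2.14×28.085 + 8×15.999 = 275.966 g/mol, of which 127.992 g is O.
So O makes up 127.992/275.966 = 0.4638 of the mass, i.e. 46.38%.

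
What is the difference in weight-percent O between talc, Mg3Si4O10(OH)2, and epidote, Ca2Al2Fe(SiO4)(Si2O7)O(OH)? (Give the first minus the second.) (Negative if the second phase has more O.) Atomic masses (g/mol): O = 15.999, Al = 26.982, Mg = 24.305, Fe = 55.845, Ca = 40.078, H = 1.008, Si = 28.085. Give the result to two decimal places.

O in Mg3Si4O10(OH)2: molar mass 379.259 g/mol; 12×15.999 = 191.988 g → 50.62 wt%.
O in Ca2Al2Fe(SiO4)(Si2O7)O(OH): molar mass 483.215 g/mol; 13×15.999 = 207.987 g → 43.04 wt%.
Difference = 50.62 − 43.04 = 7.58 percentage points.

7.58 percentage points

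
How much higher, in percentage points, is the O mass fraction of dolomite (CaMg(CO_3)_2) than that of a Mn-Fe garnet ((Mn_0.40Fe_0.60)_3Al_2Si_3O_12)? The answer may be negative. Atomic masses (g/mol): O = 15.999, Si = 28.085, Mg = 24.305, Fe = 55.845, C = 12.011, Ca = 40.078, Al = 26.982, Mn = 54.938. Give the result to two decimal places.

13.40 percentage points

First mineral: 95.994 g O in 184.399 g formula = 52.06 wt% O.
Second mineral: 191.988 g O in 496.654 g formula = 38.66 wt% O.
52.06% − 38.66% gives a difference of 13.40 percentage points.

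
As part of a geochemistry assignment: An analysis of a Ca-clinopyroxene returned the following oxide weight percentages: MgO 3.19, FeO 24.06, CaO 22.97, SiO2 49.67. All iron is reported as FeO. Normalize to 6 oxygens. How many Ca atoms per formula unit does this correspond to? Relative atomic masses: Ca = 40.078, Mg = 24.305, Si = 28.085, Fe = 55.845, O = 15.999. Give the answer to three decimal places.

MgO (M=40.304): mol = 0.07915; Mg = 0.07915, O = 0.07915.
FeO (M=71.844): mol = 0.33489; Fe = 0.33489, O = 0.33489.
CaO (M=56.077): mol = 0.40962; Ca = 0.40962, O = 0.40962.
SiO2 (M=60.083): mol = 0.82669; Si = 0.82669, O = 1.65338.
ΣO = 2.47704; factor = 6/ΣO = 2.42225.
Ca apfu = 0.40962 × 2.42225 = 0.992.

0.992 Ca apfu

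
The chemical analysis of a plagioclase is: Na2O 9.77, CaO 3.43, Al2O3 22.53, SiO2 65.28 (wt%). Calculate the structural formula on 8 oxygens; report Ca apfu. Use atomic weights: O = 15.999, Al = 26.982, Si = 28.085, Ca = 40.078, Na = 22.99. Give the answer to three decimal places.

Na2O (M=61.979): mol = 0.15763; Na = 0.31526, O = 0.15763.
CaO (M=56.077): mol = 0.06117; Ca = 0.06117, O = 0.06117.
Al2O3 (M=101.961): mol = 0.22097; Al = 0.44194, O = 0.66291.
SiO2 (M=60.083): mol = 1.08650; Si = 1.08650, O = 2.17300.
ΣO = 3.05471; factor = 8/ΣO = 2.61891.
Ca apfu = 0.06117 × 2.61891 = 0.160.

0.160 Ca apfu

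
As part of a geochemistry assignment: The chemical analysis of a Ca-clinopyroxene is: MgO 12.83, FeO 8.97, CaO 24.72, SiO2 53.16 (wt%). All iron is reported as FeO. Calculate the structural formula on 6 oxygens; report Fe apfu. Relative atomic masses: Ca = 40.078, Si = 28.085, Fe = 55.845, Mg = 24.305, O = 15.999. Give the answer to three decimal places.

MgO: 12.83/40.304 = 0.31833 mol → 0.31833 mol Mg, 0.31833 mol O.
FeO: 8.97/71.844 = 0.12485 mol → 0.12485 mol Fe, 0.12485 mol O.
CaO: 24.72/56.077 = 0.44082 mol → 0.44082 mol Ca, 0.44082 mol O.
SiO2: 53.16/60.083 = 0.88478 mol → 0.88478 mol Si, 1.76956 mol O.
Total oxygen = 2.65356 mol. Normalization factor = 6/2.65356 = 2.26111.
Fe per 6 O = 0.12485 × 2.26111 = 0.282.

0.282 Fe apfu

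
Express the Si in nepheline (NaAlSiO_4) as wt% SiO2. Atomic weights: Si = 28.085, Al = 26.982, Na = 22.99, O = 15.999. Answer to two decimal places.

42.30 wt%

M(NaAlSiO_4) = 142.053 g/mol; M(SiO2) = 60.083 g/mol.
Moles SiO2 per formula unit = 1 Si ÷ 1 = 1.0000.
SiO2 fraction = (1.0000 × 60.083) / 142.053 = 60.083/142.053 = 0.4230.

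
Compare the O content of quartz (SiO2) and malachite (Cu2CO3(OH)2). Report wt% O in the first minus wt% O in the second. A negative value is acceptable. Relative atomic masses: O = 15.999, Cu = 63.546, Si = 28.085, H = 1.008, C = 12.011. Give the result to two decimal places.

17.08 percentage points

O in SiO2: molar mass 60.083 g/mol; 2×15.999 = 31.998 g → 53.26 wt%.
O in Cu2CO3(OH)2: molar mass 221.114 g/mol; 5×15.999 = 79.995 g → 36.18 wt%.
Difference = 53.26 − 36.18 = 17.08 percentage points.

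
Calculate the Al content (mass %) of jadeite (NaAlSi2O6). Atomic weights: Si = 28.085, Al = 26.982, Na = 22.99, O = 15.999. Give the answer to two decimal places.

13.35 mass %

Molar mass of NaAlSi2O6: 1·22.99 + 1·26.982 + 2·28.085 + 6·15.999 = 202.136 g/mol.
Mass of Al per formula unit: 1 × 26.982 = 26.982 g.
Weight fraction Al = 26.982 / 202.136 = 0.1335.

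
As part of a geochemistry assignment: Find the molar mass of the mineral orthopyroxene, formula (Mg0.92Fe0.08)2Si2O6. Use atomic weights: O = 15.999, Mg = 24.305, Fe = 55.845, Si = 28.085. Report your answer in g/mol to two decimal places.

205.82 g/mol

M = 1.84(24.305) + 0.16(55.845) + 2(28.085) + 6(15.999)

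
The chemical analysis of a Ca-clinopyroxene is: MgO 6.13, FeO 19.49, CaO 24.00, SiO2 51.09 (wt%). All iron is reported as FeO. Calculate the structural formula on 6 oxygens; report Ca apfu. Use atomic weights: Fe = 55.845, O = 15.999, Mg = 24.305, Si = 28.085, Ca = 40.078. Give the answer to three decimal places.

6.13 wt% MgO ÷ 40.304 g/mol = 0.15209 mol, giving 0.15209 Mg and 0.15209 O.
19.49 wt% FeO ÷ 71.844 g/mol = 0.27128 mol, giving 0.27128 Fe and 0.27128 O.
24.00 wt% CaO ÷ 56.077 g/mol = 0.42798 mol, giving 0.42798 Ca and 0.42798 O.
51.09 wt% SiO2 ÷ 60.083 g/mol = 0.85032 mol, giving 0.85032 Si and 1.70064 O.
Oxygen sums to 2.55199; scaling by 6/2.55199 = 2.35111 puts the formula on 6 O.
Ca: 0.42798 × 2.35111 = 1.006 atoms per formula unit.

1.006 Ca apfu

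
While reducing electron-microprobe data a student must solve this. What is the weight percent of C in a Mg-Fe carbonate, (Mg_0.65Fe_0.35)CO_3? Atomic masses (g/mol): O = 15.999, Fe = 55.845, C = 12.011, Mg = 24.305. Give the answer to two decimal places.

12.60 wt%

Molar mass of (Mg_0.65Fe_0.35)CO_3: 0.65×24.305 + 0.35×55.845 + 1×12.011 + 3×15.999 = 95.352 g/mol.
Mass of C per formula unit: 1 × 12.011 = 12.011 g.
Weight fraction C = 12.011 / 95.352 = 0.1260.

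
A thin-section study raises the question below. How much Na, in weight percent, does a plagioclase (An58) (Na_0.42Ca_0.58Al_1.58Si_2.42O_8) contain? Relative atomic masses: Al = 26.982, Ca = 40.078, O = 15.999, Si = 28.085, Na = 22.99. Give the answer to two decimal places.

Molar mass of Na_0.42Ca_0.58Al_1.58Si_2.42O_8: 0.42·22.99 + 0.58·40.078 + 1.58·26.982 + 2.42·28.085 + 8·15.999 = 271.490 g/mol.
Mass of Na per formula unit: 0.42 × 22.99 = 9.656 g.
Weight fraction Na = 9.656 / 271.490 = 0.0356.

3.56 weight percent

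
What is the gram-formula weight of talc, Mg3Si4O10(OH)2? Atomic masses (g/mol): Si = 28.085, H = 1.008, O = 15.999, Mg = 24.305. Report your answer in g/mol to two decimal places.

M = 3(24.305) + 4(28.085) + 12(15.999) + 2(1.008)

379.26 g/mol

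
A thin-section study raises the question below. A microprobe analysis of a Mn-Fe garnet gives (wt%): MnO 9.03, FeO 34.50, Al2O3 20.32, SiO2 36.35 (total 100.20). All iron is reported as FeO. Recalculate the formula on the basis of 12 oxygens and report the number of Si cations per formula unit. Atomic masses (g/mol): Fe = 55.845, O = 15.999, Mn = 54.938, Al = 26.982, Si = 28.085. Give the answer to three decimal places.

MnO (M=70.937): mol = 0.12730; Mn = 0.12730, O = 0.12730.
FeO (M=71.844): mol = 0.48021; Fe = 0.48021, O = 0.48021.
Al2O3 (M=101.961): mol = 0.19929; Al = 0.39858, O = 0.59787.
SiO2 (M=60.083): mol = 0.60500; Si = 0.60500, O = 1.21000.
ΣO = 2.41538; factor = 12/ΣO = 4.96816.
Si apfu = 0.60500 × 4.96816 = 3.006.

3.006 Si apfu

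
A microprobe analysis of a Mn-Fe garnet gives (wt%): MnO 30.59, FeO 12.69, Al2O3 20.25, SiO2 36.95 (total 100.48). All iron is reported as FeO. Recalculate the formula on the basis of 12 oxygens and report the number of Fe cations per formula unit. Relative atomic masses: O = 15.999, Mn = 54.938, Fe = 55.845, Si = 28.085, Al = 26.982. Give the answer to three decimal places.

0.871 Fe apfu

30.59 wt% MnO ÷ 70.937 g/mol = 0.43123 mol, giving 0.43123 Mn and 0.43123 O.
12.69 wt% FeO ÷ 71.844 g/mol = 0.17663 mol, giving 0.17663 Fe and 0.17663 O.
20.25 wt% Al2O3 ÷ 101.961 g/mol = 0.19861 mol, giving 0.39722 Al and 0.59583 O.
36.95 wt% SiO2 ÷ 60.083 g/mol = 0.61498 mol, giving 0.61498 Si and 1.22996 O.
Oxygen sums to 2.43365; scaling by 12/2.43365 = 4.93087 puts the formula on 12 O.
Fe: 0.17663 × 4.93087 = 0.871 atoms per formula unit.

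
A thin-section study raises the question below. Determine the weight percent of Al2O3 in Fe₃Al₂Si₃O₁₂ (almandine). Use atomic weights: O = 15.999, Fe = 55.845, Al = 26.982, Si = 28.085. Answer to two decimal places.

20.48 wt%

M(Fe₃Al₂Si₃O₁₂) = 497.742 g/mol; M(Al2O3) = 101.961 g/mol.
Moles Al2O3 per formula unit = 2 Al ÷ 2 = 1.0000.
Al2O3 fraction = (1.0000 × 101.961) / 497.742 = 101.961/497.742 = 0.2048.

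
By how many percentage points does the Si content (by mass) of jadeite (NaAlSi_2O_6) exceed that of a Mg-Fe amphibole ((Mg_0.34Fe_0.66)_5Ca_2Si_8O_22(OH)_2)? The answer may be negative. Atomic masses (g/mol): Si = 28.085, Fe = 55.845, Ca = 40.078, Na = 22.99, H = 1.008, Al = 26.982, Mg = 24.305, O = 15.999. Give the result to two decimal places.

3.27 percentage points

Si in NaAlSi_2O_6: molar mass 202.136 g/mol; 2×28.085 = 56.170 g → 27.79 wt%.
Si in (Mg_0.34Fe_0.66)_5Ca_2Si_8O_22(OH)_2: molar mass 916.435 g/mol; 8×28.085 = 224.680 g → 24.52 wt%.
Difference = 27.79 − 24.52 = 3.27 percentage points.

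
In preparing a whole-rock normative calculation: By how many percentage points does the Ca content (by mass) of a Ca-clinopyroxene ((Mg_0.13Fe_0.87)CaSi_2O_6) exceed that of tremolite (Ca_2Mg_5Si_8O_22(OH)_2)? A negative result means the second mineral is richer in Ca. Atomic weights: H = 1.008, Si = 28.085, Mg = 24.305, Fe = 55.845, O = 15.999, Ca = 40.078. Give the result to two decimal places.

First mineral: 40.078 g Ca in 243.987 g formula = 16.43 wt% Ca.
Second mineral: 80.156 g Ca in 812.353 g formula = 9.87 wt% Ca.
16.43% − 9.87% gives a difference of 6.56 percentage points.

6.56 percentage points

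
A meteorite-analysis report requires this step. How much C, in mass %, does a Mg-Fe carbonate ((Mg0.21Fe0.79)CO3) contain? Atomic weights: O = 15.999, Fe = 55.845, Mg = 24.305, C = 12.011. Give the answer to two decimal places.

M((Mg0.21Fe0.79)CO3) = 109.230 g/mol.
C contributes 1 × 12.011 = 12.011 g per mole.
12.011/109.230 = 0.1100 → 11.00%.

11.00 mass %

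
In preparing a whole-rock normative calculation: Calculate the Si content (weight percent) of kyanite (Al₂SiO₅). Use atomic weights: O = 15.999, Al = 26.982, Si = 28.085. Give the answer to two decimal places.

17.33 weight percent

Molar mass of Al₂SiO₅: 2×26.982 + 1×28.085 + 5×15.999 = 162.044 g/mol.
Mass of Si per formula unit: 1 × 28.085 = 28.085 g.
Weight fraction Si = 28.085 / 162.044 = 0.1733.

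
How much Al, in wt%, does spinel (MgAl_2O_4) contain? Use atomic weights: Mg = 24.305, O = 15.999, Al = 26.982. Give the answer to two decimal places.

Formula mass = 1×24.305 + 2×26.982 + 4×15.999 = 142.265 g/mol, of which 53.964 g is Al.
So Al makes up 53.964/142.265 = 0.3793 of the mass, i.e. 37.93%.

37.93 wt%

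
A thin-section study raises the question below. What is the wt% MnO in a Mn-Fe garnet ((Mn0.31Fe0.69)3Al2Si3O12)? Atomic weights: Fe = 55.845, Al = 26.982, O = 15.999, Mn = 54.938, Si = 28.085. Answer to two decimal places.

13.28 wt%

M((Mn0.31Fe0.69)3Al2Si3O12) = 496.898 g/mol; M(MnO) = 70.937 g/mol.
Moles MnO per formula unit = 0.93 Mn ÷ 1 = 0.9300.
MnO fraction = (0.9300 × 70.937) / 496.898 = 65.971/496.898 = 0.1328.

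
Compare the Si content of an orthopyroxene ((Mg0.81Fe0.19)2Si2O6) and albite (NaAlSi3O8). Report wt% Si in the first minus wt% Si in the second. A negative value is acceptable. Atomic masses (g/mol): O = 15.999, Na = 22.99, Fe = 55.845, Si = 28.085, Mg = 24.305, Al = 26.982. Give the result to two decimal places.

Si in (Mg0.81Fe0.19)2Si2O6: molar mass 212.759 g/mol; 2×28.085 = 56.170 g → 26.40 wt%.
Si in NaAlSi3O8: molar mass 262.219 g/mol; 3×28.085 = 84.255 g → 32.13 wt%.
Difference = 26.40 − 32.13 = -5.73 percentage points.

-5.73 percentage points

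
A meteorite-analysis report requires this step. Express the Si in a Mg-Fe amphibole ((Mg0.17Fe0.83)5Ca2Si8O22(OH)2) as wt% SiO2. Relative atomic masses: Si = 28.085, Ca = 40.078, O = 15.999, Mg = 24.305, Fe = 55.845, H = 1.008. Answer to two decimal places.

M((Mg0.17Fe0.83)5Ca2Si8O22(OH)2) = 943.244 g/mol; M(SiO2) = 60.083 g/mol.
Moles SiO2 per formula unit = 8 Si ÷ 1 = 8.0000.
SiO2 fraction = (8.0000 × 60.083) / 943.244 = 480.664/943.244 = 0.5096.

50.96 wt%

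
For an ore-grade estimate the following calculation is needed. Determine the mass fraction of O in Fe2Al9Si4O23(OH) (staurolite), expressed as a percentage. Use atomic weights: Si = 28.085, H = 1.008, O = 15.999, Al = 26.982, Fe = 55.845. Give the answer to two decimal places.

45.08 weight percent

M(Fe2Al9Si4O23(OH)) = 851.852 g/mol.
O contributes 24 × 15.999 = 383.976 g per mole.
383.976/851.852 = 0.4508 → 45.08%.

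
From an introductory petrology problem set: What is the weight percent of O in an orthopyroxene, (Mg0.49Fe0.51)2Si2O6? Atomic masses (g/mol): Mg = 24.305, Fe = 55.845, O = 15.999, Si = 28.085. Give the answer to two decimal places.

Molar mass of (Mg0.49Fe0.51)2Si2O6: 0.98*24.305 + 1.02*55.845 + 2*28.085 + 6*15.999 = 232.945 g/mol.
Mass of O per formula unit: 6 × 15.999 = 95.994 g.
Weight fraction O = 95.994 / 232.945 = 0.4121.

41.21 mass %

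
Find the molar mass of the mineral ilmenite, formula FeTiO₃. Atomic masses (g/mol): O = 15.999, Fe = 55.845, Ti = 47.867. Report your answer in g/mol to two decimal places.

The formula mass is the sum 1*55.845 + 1*47.867 + 3*15.999.

151.71 g/mol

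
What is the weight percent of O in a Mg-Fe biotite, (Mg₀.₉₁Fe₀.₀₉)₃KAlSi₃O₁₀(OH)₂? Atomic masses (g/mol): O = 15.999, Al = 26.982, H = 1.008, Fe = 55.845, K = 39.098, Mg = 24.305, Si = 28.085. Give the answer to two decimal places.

M((Mg₀.₉₁Fe₀.₀₉)₃KAlSi₃O₁₀(OH)₂) = 425.770 g/mol.
O contributes 12 × 15.999 = 191.988 g per mole.
191.988/425.770 = 0.4509 → 45.09%.

45.09 wt%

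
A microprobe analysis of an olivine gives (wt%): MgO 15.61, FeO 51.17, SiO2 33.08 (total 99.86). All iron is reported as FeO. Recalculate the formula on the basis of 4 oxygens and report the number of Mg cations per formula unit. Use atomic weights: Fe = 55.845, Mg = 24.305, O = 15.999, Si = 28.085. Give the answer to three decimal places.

0.704 Mg apfu

MgO (M=40.304): mol = 0.38731; Mg = 0.38731, O = 0.38731.
FeO (M=71.844): mol = 0.71224; Fe = 0.71224, O = 0.71224.
SiO2 (M=60.083): mol = 0.55057; Si = 0.55057, O = 1.10114.
ΣO = 2.20069; factor = 4/ΣO = 1.81761.
Mg apfu = 0.38731 × 1.81761 = 0.704.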